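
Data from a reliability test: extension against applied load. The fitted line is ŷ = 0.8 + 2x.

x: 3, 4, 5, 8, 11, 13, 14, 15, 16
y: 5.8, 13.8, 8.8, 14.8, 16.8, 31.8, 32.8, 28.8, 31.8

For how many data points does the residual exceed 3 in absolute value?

4

x=3: ŷ = 0.8 + 2·3 = 6.8; r = 5.8 − 6.8 = -1
x=4: ŷ = 0.8 + 2·4 = 8.8; r = 13.8 − 8.8 = 5
x=5: ŷ = 0.8 + 2·5 = 10.8; r = 8.8 − 10.8 = -2
x=8: ŷ = 0.8 + 2·8 = 16.8; r = 14.8 − 16.8 = -2
x=11: ŷ = 0.8 + 2·11 = 22.8; r = 16.8 − 22.8 = -6
x=13: ŷ = 0.8 + 2·13 = 26.8; r = 31.8 − 26.8 = 5
x=14: ŷ = 0.8 + 2·14 = 28.8; r = 32.8 − 28.8 = 4
x=15: ŷ = 0.8 + 2·15 = 30.8; r = 28.8 − 30.8 = -2
x=16: ŷ = 0.8 + 2·16 = 32.8; r = 31.8 − 32.8 = -1
|r| > 3: x=4 (|r|=5), x=11 (|r|=6), x=13 (|r|=5), x=14 (|r|=4) → 4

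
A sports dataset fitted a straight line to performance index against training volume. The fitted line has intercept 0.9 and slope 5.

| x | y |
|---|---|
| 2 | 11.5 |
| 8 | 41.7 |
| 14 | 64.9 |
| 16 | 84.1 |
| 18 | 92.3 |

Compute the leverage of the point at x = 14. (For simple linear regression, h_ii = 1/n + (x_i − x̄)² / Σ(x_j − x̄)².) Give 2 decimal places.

x̄ = (2 + 8 + 14 + 16 + 18)/5 = 11.6
Σ(x − x̄)² = 92.16 + 12.96 + 5.76 + 19.36 + 40.96 = 171.2
h = 1/5 + (2.4)²/171.2 = 0.2 + 0.0336449 = 0.23

h = 0.23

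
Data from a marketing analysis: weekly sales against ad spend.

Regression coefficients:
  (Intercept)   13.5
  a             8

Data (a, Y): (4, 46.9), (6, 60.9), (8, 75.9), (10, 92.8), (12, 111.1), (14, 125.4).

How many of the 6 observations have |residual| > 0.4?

5

a=4: Ŷ = 13.5 + 8·4 = 45.5; e = 46.9 − 45.5 = 1.4
a=6: Ŷ = 13.5 + 8·6 = 61.5; e = 60.9 − 61.5 = -0.6
a=8: Ŷ = 13.5 + 8·8 = 77.5; e = 75.9 − 77.5 = -1.6
a=10: Ŷ = 13.5 + 8·10 = 93.5; e = 92.8 − 93.5 = -0.7
a=12: Ŷ = 13.5 + 8·12 = 109.5; e = 111.1 − 109.5 = 1.6
a=14: Ŷ = 13.5 + 8·14 = 125.5; e = 125.4 − 125.5 = -0.1
|e| > 0.4: a=4 (|e|=1.4), a=6 (|e|=0.6), a=8 (|e|=1.6), a=10 (|e|=0.7), a=12 (|e|=1.6) → 5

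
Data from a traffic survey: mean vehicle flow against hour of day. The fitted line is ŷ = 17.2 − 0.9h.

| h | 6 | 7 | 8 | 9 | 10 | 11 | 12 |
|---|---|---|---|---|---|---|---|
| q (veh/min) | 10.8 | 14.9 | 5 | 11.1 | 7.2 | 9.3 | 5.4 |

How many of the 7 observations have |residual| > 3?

h=6: ŷ = 17.2 − 0.9·6 = 11.8; r = 10.8 − 11.8 = -1
h=7: ŷ = 17.2 − 0.9·7 = 10.9; r = 14.9 − 10.9 = 4
h=8: ŷ = 17.2 − 0.9·8 = 10; r = 5 − 10 = -5
h=9: ŷ = 17.2 − 0.9·9 = 9.1; r = 11.1 − 9.1 = 2
h=10: ŷ = 17.2 − 0.9·10 = 8.2; r = 7.2 − 8.2 = -1
h=11: ŷ = 17.2 − 0.9·11 = 7.3; r = 9.3 − 7.3 = 2
h=12: ŷ = 17.2 − 0.9·12 = 6.4; r = 5.4 − 6.4 = -1
|r| > 3: h=7 (|r|=4), h=8 (|r|=5) → 2

2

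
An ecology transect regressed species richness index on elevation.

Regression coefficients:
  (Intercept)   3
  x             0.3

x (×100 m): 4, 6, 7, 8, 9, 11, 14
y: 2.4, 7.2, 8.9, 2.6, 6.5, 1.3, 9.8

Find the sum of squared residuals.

x=4: ŷ = 3 + 0.3·4 = 4.2; e = 2.4 − 4.2 = -1.8
x=6: ŷ = 3 + 0.3·6 = 4.8; e = 7.2 − 4.8 = 2.4
x=7: ŷ = 3 + 0.3·7 = 5.1; e = 8.9 − 5.1 = 3.8
x=8: ŷ = 3 + 0.3·8 = 5.4; e = 2.6 − 5.4 = -2.8
x=9: ŷ = 3 + 0.3·9 = 5.7; e = 6.5 − 5.7 = 0.8
x=11: ŷ = 3 + 0.3·11 = 6.3; e = 1.3 − 6.3 = -5
x=14: ŷ = 3 + 0.3·14 = 7.2; e = 9.8 − 7.2 = 2.6
SSE = 3.24 + 5.76 + 14.44 + 7.84 + 0.64 + 25 + 6.76 = 63.68

SSE = 63.68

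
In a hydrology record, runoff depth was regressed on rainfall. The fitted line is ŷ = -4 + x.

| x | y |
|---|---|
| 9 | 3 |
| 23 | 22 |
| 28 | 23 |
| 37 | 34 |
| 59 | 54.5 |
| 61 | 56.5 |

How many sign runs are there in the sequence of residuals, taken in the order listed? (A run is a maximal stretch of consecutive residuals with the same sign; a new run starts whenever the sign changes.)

x=9: ŷ = -4 + 9 = 5; e = 3 − 5 = -2
x=23: ŷ = -4 + 23 = 19; e = 22 − 19 = 3
x=28: ŷ = -4 + 28 = 24; e = 23 − 24 = -1
x=37: ŷ = -4 + 37 = 33; e = 34 − 33 = 1
x=59: ŷ = -4 + 59 = 55; e = 54.5 − 55 = -0.5
x=61: ŷ = -4 + 61 = 57; e = 56.5 − 57 = -0.5
Signs: − + − + − −
Runs: −×1, +×1, −×1, +×1, −×2 → 5

5 runs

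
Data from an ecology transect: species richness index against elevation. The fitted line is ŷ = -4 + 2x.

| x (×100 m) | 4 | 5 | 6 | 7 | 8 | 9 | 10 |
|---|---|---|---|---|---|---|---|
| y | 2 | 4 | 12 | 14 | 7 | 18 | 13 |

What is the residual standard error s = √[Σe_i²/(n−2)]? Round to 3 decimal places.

s = 4.243

x=4: ŷ = -4 + 2·4 = 4; e = 2 − 4 = -2
x=5: ŷ = -4 + 2·5 = 6; e = 4 − 6 = -2
x=6: ŷ = -4 + 2·6 = 8; e = 12 − 8 = 4
x=7: ŷ = -4 + 2·7 = 10; e = 14 − 10 = 4
x=8: ŷ = -4 + 2·8 = 12; e = 7 − 12 = -5
x=9: ŷ = -4 + 2·9 = 14; e = 18 − 14 = 4
x=10: ŷ = -4 + 2·10 = 16; e = 13 − 16 = -3
SSE = 4 + 4 + 16 + 16 + 25 + 16 + 9 = 90
s = √(90/5) = √18 ≈ 4.243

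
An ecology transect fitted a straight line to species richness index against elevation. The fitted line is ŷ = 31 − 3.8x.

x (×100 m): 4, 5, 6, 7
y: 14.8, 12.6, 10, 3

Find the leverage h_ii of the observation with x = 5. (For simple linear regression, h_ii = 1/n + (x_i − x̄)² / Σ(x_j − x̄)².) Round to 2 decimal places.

h = 0.30

x̄ = (4 + 5 + 6 + 7)/4 = 5.5
Σ(x − x̄)² = 2.25 + 0.25 + 0.25 + 2.25 = 5
h = 1/4 + (-0.5)²/5 = 0.25 + 0.05 = 0.30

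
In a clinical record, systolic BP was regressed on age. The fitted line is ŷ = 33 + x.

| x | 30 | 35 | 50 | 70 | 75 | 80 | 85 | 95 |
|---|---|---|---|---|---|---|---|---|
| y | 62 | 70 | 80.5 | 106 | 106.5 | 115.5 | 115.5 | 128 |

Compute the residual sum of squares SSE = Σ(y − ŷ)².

x=30: ŷ = 33 + 30 = 63; e = 62 − 63 = -1
x=35: ŷ = 33 + 35 = 68; e = 70 − 68 = 2
x=50: ŷ = 33 + 50 = 83; e = 80.5 − 83 = -2.5
x=70: ŷ = 33 + 70 = 103; e = 106 − 103 = 3
x=75: ŷ = 33 + 75 = 108; e = 106.5 − 108 = -1.5
x=80: ŷ = 33 + 80 = 113; e = 115.5 − 113 = 2.5
x=85: ŷ = 33 + 85 = 118; e = 115.5 − 118 = -2.5
x=95: ŷ = 33 + 95 = 128; e = 128 − 128 = 0
SSE = 1 + 4 + 6.25 + 9 + 2.25 + 6.25 + 6.25 + 0 = 35

SSE = 35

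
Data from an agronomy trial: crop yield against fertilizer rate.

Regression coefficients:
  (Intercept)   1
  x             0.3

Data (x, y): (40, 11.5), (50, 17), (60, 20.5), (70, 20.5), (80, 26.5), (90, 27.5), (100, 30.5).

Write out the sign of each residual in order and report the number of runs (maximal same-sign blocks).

5 runs

x=40: ŷ = 1 + 0.3·40 = 13; r = 11.5 − 13 = -1.5
x=50: ŷ = 1 + 0.3·50 = 16; r = 17 − 16 = 1
x=60: ŷ = 1 + 0.3·60 = 19; r = 20.5 − 19 = 1.5
x=70: ŷ = 1 + 0.3·70 = 22; r = 20.5 − 22 = -1.5
x=80: ŷ = 1 + 0.3·80 = 25; r = 26.5 − 25 = 1.5
x=90: ŷ = 1 + 0.3·90 = 28; r = 27.5 − 28 = -0.5
x=100: ŷ = 1 + 0.3·100 = 31; r = 30.5 − 31 = -0.5
Signs: − + + − + − −
Runs: −×1, +×2, −×1, +×1, −×2 → 5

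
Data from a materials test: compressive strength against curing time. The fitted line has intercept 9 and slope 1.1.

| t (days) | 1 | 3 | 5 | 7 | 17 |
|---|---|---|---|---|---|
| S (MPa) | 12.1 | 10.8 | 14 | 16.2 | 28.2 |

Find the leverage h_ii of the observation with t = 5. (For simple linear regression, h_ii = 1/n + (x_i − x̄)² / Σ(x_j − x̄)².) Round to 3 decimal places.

h = 0.216

t̄ = (1 + 3 + 5 + 7 + 17)/5 = 6.6
Σ(t − t̄)² = 31.36 + 12.96 + 2.56 + 0.16 + 108.16 = 155.2
h = 1/5 + (-1.6)²/155.2 = 0.2 + 0.0164948 = 0.216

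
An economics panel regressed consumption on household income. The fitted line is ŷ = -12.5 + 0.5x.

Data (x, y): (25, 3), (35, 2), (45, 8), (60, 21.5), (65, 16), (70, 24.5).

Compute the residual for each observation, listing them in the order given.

x=25: ŷ = -12.5 + 0.5·25 = 0; r = 3 − 0 = 3
x=35: ŷ = -12.5 + 0.5·35 = 5; r = 2 − 5 = -3
x=45: ŷ = -12.5 + 0.5·45 = 10; r = 8 − 10 = -2
x=60: ŷ = -12.5 + 0.5·60 = 17.5; r = 21.5 − 17.5 = 4
x=65: ŷ = -12.5 + 0.5·65 = 20; r = 16 − 20 = -4
x=70: ŷ = -12.5 + 0.5·70 = 22.5; r = 24.5 − 22.5 = 2

3, -3, -2, 4, -4, 2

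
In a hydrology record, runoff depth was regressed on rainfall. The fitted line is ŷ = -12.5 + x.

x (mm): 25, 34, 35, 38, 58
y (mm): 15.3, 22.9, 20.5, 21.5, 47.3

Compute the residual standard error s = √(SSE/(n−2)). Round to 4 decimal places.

x=25: ŷ = -12.5 + 25 = 12.5; r = 15.3 − 12.5 = 2.8
x=34: ŷ = -12.5 + 34 = 21.5; r = 22.9 − 21.5 = 1.4
x=35: ŷ = -12.5 + 35 = 22.5; r = 20.5 − 22.5 = -2
x=38: ŷ = -12.5 + 38 = 25.5; r = 21.5 − 25.5 = -4
x=58: ŷ = -12.5 + 58 = 45.5; r = 47.3 − 45.5 = 1.8
SSE = 7.84 + 1.96 + 4 + 16 + 3.24 = 33.04
s = √(33.04/3) = √11.0133 ≈ 3.3186

s = 3.3186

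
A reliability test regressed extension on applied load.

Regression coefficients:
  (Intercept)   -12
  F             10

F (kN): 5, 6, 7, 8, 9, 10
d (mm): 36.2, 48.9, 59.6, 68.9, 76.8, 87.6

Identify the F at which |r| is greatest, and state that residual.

F=5: d̂ = -12 + 10·5 = 38; r = 36.2 − 38 = -1.8
F=6: d̂ = -12 + 10·6 = 48; r = 48.9 − 48 = 0.9
F=7: d̂ = -12 + 10·7 = 58; r = 59.6 − 58 = 1.6
F=8: d̂ = -12 + 10·8 = 68; r = 68.9 − 68 = 0.9
F=9: d̂ = -12 + 10·9 = 78; r = 76.8 − 78 = -1.2
F=10: d̂ = -12 + 10·10 = 88; r = 87.6 − 88 = -0.4
Largest |r| is 1.8 at F = 5, residual -1.8.

F = 5, r = -1.8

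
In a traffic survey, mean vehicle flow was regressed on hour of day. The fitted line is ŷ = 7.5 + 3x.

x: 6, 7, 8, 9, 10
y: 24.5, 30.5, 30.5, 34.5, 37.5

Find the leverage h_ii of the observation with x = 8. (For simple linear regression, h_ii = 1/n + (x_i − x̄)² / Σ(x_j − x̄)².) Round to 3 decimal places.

x̄ = (6 + 7 + 8 + 9 + 10)/5 = 8
Σ(x − x̄)² = 4 + 1 + 0 + 1 + 4 = 10
h = 1/5 + (0)²/10 = 0.2 + 0 = 0.200

h = 0.200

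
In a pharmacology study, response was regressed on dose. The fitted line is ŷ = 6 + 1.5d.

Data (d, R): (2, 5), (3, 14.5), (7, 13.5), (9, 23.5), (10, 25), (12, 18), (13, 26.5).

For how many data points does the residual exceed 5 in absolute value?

d=2: ŷ = 6 + 1.5·2 = 9; e = 5 − 9 = -4
d=3: ŷ = 6 + 1.5·3 = 10.5; e = 14.5 − 10.5 = 4
d=7: ŷ = 6 + 1.5·7 = 16.5; e = 13.5 − 16.5 = -3
d=9: ŷ = 6 + 1.5·9 = 19.5; e = 23.5 − 19.5 = 4
d=10: ŷ = 6 + 1.5·10 = 21; e = 25 − 21 = 4
d=12: ŷ = 6 + 1.5·12 = 24; e = 18 − 24 = -6
d=13: ŷ = 6 + 1.5·13 = 25.5; e = 26.5 − 25.5 = 1
|e| > 5: d=12 (|e|=6) → 1

1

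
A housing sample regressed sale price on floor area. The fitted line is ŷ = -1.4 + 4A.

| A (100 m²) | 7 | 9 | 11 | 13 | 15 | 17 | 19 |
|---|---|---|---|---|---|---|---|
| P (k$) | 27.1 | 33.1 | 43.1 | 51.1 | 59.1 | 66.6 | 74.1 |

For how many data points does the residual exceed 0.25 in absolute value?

6

A=7: ŷ = -1.4 + 4·7 = 26.6; e = 27.1 − 26.6 = 0.5
A=9: ŷ = -1.4 + 4·9 = 34.6; e = 33.1 − 34.6 = -1.5
A=11: ŷ = -1.4 + 4·11 = 42.6; e = 43.1 − 42.6 = 0.5
A=13: ŷ = -1.4 + 4·13 = 50.6; e = 51.1 − 50.6 = 0.5
A=15: ŷ = -1.4 + 4·15 = 58.6; e = 59.1 − 58.6 = 0.5
A=17: ŷ = -1.4 + 4·17 = 66.6; e = 66.6 − 66.6 = 0
A=19: ŷ = -1.4 + 4·19 = 74.6; e = 74.1 − 74.6 = -0.5
|e| > 0.25: A=7 (|e|=0.5), A=9 (|e|=1.5), A=11 (|e|=0.5), A=13 (|e|=0.5), A=15 (|e|=0.5), A=19 (|e|=0.5) → 6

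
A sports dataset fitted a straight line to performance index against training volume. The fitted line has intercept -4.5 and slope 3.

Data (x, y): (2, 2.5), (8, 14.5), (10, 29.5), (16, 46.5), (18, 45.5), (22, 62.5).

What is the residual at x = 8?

ŷ = -4.5 + 3·8 = 19.5
e = 14.5 − 19.5 = -5

e = -5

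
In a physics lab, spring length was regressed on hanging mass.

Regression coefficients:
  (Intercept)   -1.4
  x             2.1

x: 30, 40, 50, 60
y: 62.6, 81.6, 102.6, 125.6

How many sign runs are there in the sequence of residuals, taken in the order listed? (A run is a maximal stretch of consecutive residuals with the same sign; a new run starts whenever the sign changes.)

x=30: ŷ = -1.4 + 2.1·30 = 61.6; r = 62.6 − 61.6 = 1
x=40: ŷ = -1.4 + 2.1·40 = 82.6; r = 81.6 − 82.6 = -1
x=50: ŷ = -1.4 + 2.1·50 = 103.6; r = 102.6 − 103.6 = -1
x=60: ŷ = -1.4 + 2.1·60 = 124.6; r = 125.6 − 124.6 = 1
Signs: + − − +
Runs: +×1, −×2, +×1 → 3

3 runs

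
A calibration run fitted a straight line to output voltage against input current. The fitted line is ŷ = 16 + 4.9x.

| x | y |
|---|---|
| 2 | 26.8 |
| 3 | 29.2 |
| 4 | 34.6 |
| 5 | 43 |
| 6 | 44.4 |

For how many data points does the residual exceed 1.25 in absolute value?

2

x=2: ŷ = 16 + 4.9·2 = 25.8; r = 26.8 − 25.8 = 1
x=3: ŷ = 16 + 4.9·3 = 30.7; r = 29.2 − 30.7 = -1.5
x=4: ŷ = 16 + 4.9·4 = 35.6; r = 34.6 − 35.6 = -1
x=5: ŷ = 16 + 4.9·5 = 40.5; r = 43 − 40.5 = 2.5
x=6: ŷ = 16 + 4.9·6 = 45.4; r = 44.4 − 45.4 = -1
|r| > 1.25: x=3 (|r|=1.5), x=5 (|r|=2.5) → 2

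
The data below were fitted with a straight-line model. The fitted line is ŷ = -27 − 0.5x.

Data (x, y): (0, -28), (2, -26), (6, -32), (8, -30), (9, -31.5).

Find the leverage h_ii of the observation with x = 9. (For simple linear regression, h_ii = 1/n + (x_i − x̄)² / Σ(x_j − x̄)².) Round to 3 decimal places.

x̄ = (0 + 2 + 6 + 8 + 9)/5 = 5
Σ(x − x̄)² = 25 + 9 + 1 + 9 + 16 = 60
h = 1/5 + (4)²/60 = 0.2 + 0.266667 = 0.467

h = 0.467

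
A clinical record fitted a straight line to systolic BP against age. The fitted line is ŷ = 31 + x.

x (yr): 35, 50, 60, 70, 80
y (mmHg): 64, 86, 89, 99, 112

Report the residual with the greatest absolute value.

e = 5

x=35: ŷ = 31 + 35 = 66; e = 64 − 66 = -2
x=50: ŷ = 31 + 50 = 81; e = 86 − 81 = 5
x=60: ŷ = 31 + 60 = 91; e = 89 − 91 = -2
x=70: ŷ = 31 + 70 = 101; e = 99 − 101 = -2
x=80: ŷ = 31 + 80 = 111; e = 112 − 111 = 1
Largest |e| is 5 at x = 50, residual 5.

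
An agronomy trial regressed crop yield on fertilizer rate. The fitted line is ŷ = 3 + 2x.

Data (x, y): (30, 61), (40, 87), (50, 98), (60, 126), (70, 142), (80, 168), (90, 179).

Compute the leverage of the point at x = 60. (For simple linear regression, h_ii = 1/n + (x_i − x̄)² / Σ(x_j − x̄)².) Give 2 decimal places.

x̄ = (30 + 40 + 50 + 60 + 70 + 80 + 90)/7 = 60
Σ(x − x̄)² = 900 + 400 + 100 + 0 + 100 + 400 + 900 = 2800
h = 1/7 + (0)²/2800 = 0.142857 + 0 = 0.14

h = 0.14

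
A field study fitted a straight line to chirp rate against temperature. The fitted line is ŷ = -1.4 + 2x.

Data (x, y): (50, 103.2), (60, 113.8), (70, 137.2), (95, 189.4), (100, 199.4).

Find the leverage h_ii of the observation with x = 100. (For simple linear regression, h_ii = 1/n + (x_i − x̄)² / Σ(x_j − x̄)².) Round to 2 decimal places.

h = 0.53

x̄ = (50 + 60 + 70 + 95 + 100)/5 = 75
Σ(x − x̄)² = 625 + 225 + 25 + 400 + 625 = 1900
h = 1/5 + (25)²/1900 = 0.2 + 0.328947 = 0.53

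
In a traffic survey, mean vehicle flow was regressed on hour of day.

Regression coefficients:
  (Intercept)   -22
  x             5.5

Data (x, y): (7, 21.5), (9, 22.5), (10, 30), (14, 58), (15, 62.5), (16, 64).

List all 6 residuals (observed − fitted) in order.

x=7: ŷ = -22 + 5.5·7 = 16.5; r = 21.5 − 16.5 = 5
x=9: ŷ = -22 + 5.5·9 = 27.5; r = 22.5 − 27.5 = -5
x=10: ŷ = -22 + 5.5·10 = 33; r = 30 − 33 = -3
x=14: ŷ = -22 + 5.5·14 = 55; r = 58 − 55 = 3
x=15: ŷ = -22 + 5.5·15 = 60.5; r = 62.5 − 60.5 = 2
x=16: ŷ = -22 + 5.5·16 = 66; r = 64 − 66 = -2

5, -5, -3, 3, 2, -2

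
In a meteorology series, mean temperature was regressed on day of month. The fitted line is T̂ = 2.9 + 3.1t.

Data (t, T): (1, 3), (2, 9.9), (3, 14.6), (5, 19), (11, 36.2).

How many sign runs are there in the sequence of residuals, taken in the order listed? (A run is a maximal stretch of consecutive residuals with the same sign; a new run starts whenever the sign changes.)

3 runs

t=1: T̂ = 2.9 + 3.1·1 = 6; e = 3 − 6 = -3
t=2: T̂ = 2.9 + 3.1·2 = 9.1; e = 9.9 − 9.1 = 0.8
t=3: T̂ = 2.9 + 3.1·3 = 12.2; e = 14.6 − 12.2 = 2.4
t=5: T̂ = 2.9 + 3.1·5 = 18.4; e = 19 − 18.4 = 0.6
t=11: T̂ = 2.9 + 3.1·11 = 37; e = 36.2 − 37 = -0.8
Signs: − + + + −
Runs: −×1, +×3, −×1 → 3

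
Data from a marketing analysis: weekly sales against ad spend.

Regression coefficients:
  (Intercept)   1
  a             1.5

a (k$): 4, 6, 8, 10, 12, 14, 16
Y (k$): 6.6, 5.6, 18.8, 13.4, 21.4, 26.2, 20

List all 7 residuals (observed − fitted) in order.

-0.4, -4.4, 5.8, -2.6, 2.4, 4.2, -5

a=4: ŷ = 1 + 1.5·4 = 7; e = 6.6 − 7 = -0.4
a=6: ŷ = 1 + 1.5·6 = 10; e = 5.6 − 10 = -4.4
a=8: ŷ = 1 + 1.5·8 = 13; e = 18.8 − 13 = 5.8
a=10: ŷ = 1 + 1.5·10 = 16; e = 13.4 − 16 = -2.6
a=12: ŷ = 1 + 1.5·12 = 19; e = 21.4 − 19 = 2.4
a=14: ŷ = 1 + 1.5·14 = 22; e = 26.2 − 22 = 4.2
a=16: ŷ = 1 + 1.5·16 = 25; e = 20 − 25 = -5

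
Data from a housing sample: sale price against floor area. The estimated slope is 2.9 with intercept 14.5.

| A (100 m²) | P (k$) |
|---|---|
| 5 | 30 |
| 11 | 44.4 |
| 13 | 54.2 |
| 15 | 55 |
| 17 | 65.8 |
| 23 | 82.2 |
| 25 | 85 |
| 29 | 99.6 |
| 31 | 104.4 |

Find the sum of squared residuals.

SSE = 28

A=5: P̂ = 14.5 + 2.9·5 = 29; e = 30 − 29 = 1
A=11: P̂ = 14.5 + 2.9·11 = 46.4; e = 44.4 − 46.4 = -2
A=13: P̂ = 14.5 + 2.9·13 = 52.2; e = 54.2 − 52.2 = 2
A=15: P̂ = 14.5 + 2.9·15 = 58; e = 55 − 58 = -3
A=17: P̂ = 14.5 + 2.9·17 = 63.8; e = 65.8 − 63.8 = 2
A=23: P̂ = 14.5 + 2.9·23 = 81.2; e = 82.2 − 81.2 = 1
A=25: P̂ = 14.5 + 2.9·25 = 87; e = 85 − 87 = -2
A=29: P̂ = 14.5 + 2.9·29 = 98.6; e = 99.6 − 98.6 = 1
A=31: P̂ = 14.5 + 2.9·31 = 104.4; e = 104.4 − 104.4 = 0
SSE = 1 + 4 + 4 + 9 + 4 + 1 + 4 + 1 + 0 = 28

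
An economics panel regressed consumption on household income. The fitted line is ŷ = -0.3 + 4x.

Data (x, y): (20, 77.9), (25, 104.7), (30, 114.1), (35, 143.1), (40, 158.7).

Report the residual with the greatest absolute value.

e = -5.6

x=20: ŷ = -0.3 + 4·20 = 79.7; e = 77.9 − 79.7 = -1.8
x=25: ŷ = -0.3 + 4·25 = 99.7; e = 104.7 − 99.7 = 5
x=30: ŷ = -0.3 + 4·30 = 119.7; e = 114.1 − 119.7 = -5.6
x=35: ŷ = -0.3 + 4·35 = 139.7; e = 143.1 − 139.7 = 3.4
x=40: ŷ = -0.3 + 4·40 = 159.7; e = 158.7 − 159.7 = -1
Largest |e| is 5.6 at x = 30, residual -5.6.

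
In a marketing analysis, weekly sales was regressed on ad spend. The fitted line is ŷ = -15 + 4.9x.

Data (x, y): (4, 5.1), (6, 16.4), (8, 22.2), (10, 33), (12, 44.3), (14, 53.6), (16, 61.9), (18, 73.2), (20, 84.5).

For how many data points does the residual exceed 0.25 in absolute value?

7

x=4: ŷ = -15 + 4.9·4 = 4.6; r = 5.1 − 4.6 = 0.5
x=6: ŷ = -15 + 4.9·6 = 14.4; r = 16.4 − 14.4 = 2
x=8: ŷ = -15 + 4.9·8 = 24.2; r = 22.2 − 24.2 = -2
x=10: ŷ = -15 + 4.9·10 = 34; r = 33 − 34 = -1
x=12: ŷ = -15 + 4.9·12 = 43.8; r = 44.3 − 43.8 = 0.5
x=14: ŷ = -15 + 4.9·14 = 53.6; r = 53.6 − 53.6 = 0
x=16: ŷ = -15 + 4.9·16 = 63.4; r = 61.9 − 63.4 = -1.5
x=18: ŷ = -15 + 4.9·18 = 73.2; r = 73.2 − 73.2 = 0
x=20: ŷ = -15 + 4.9·20 = 83; r = 84.5 − 83 = 1.5
|r| > 0.25: x=4 (|r|=0.5), x=6 (|r|=2), x=8 (|r|=2), x=10 (|r|=1), x=12 (|r|=0.5), x=16 (|r|=1.5), x=20 (|r|=1.5) → 7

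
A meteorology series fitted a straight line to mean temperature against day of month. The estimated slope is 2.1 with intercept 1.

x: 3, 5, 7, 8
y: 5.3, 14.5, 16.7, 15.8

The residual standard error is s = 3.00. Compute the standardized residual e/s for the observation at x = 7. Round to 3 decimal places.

0.333

ŷ = 1 + 2.1·7 = 15.7
e = 16.7 − 15.7 = 1
e/s = 1 / 3.00 = 0.333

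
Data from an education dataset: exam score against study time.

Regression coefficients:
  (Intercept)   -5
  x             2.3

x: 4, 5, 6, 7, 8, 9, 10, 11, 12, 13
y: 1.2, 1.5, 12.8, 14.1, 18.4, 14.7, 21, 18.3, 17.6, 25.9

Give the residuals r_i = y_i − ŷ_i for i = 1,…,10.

-3, -5, 4, 3, 5, -1, 3, -2, -5, 1

x=4: ŷ = -5 + 2.3·4 = 4.2; r = 1.2 − 4.2 = -3
x=5: ŷ = -5 + 2.3·5 = 6.5; r = 1.5 − 6.5 = -5
x=6: ŷ = -5 + 2.3·6 = 8.8; r = 12.8 − 8.8 = 4
x=7: ŷ = -5 + 2.3·7 = 11.1; r = 14.1 − 11.1 = 3
x=8: ŷ = -5 + 2.3·8 = 13.4; r = 18.4 − 13.4 = 5
x=9: ŷ = -5 + 2.3·9 = 15.7; r = 14.7 − 15.7 = -1
x=10: ŷ = -5 + 2.3·10 = 18; r = 21 − 18 = 3
x=11: ŷ = -5 + 2.3·11 = 20.3; r = 18.3 − 20.3 = -2
x=12: ŷ = -5 + 2.3·12 = 22.6; r = 17.6 − 22.6 = -5
x=13: ŷ = -5 + 2.3·13 = 24.9; r = 25.9 − 24.9 = 1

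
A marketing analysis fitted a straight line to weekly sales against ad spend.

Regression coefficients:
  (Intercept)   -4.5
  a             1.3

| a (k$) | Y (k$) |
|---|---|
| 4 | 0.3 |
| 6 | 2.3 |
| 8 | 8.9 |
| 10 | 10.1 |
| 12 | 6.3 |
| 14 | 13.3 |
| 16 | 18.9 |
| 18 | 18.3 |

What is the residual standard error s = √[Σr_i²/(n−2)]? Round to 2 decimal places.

s = 2.68

a=4: ŷ = -4.5 + 1.3·4 = 0.7; r = 0.3 − 0.7 = -0.4
a=6: ŷ = -4.5 + 1.3·6 = 3.3; r = 2.3 − 3.3 = -1
a=8: ŷ = -4.5 + 1.3·8 = 5.9; r = 8.9 − 5.9 = 3
a=10: ŷ = -4.5 + 1.3·10 = 8.5; r = 10.1 − 8.5 = 1.6
a=12: ŷ = -4.5 + 1.3·12 = 11.1; r = 6.3 − 11.1 = -4.8
a=14: ŷ = -4.5 + 1.3·14 = 13.7; r = 13.3 − 13.7 = -0.4
a=16: ŷ = -4.5 + 1.3·16 = 16.3; r = 18.9 − 16.3 = 2.6
a=18: ŷ = -4.5 + 1.3·18 = 18.9; r = 18.3 − 18.9 = -0.6
SSE = 0.16 + 1 + 9 + 2.56 + 23.04 + 0.16 + 6.76 + 0.36 = 43.04
s = √(43.04/6) = √7.17333 ≈ 2.68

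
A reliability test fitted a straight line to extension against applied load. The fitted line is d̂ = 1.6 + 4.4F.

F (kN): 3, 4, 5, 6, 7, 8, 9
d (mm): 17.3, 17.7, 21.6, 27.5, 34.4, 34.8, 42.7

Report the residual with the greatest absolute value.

F=3: d̂ = 1.6 + 4.4·3 = 14.8; r = 17.3 − 14.8 = 2.5
F=4: d̂ = 1.6 + 4.4·4 = 19.2; r = 17.7 − 19.2 = -1.5
F=5: d̂ = 1.6 + 4.4·5 = 23.6; r = 21.6 − 23.6 = -2
F=6: d̂ = 1.6 + 4.4·6 = 28; r = 27.5 − 28 = -0.5
F=7: d̂ = 1.6 + 4.4·7 = 32.4; r = 34.4 − 32.4 = 2
F=8: d̂ = 1.6 + 4.4·8 = 36.8; r = 34.8 − 36.8 = -2
F=9: d̂ = 1.6 + 4.4·9 = 41.2; r = 42.7 − 41.2 = 1.5
Largest |r| is 2.5 at F = 3, residual 2.5.

r = 2.5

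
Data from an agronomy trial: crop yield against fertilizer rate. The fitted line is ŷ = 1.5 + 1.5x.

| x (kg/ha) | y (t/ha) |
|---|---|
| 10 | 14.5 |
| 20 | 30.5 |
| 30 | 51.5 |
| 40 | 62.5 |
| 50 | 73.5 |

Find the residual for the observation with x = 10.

r = -2

ŷ = 1.5 + 1.5·10 = 16.5
r = 14.5 − 16.5 = -2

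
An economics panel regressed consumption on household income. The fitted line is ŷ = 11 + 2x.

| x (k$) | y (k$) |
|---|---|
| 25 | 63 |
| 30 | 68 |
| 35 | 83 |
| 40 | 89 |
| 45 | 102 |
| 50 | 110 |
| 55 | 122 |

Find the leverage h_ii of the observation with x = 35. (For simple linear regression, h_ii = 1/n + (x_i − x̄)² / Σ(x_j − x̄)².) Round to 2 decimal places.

x̄ = (25 + 30 + 35 + 40 + 45 + 50 + 55)/7 = 40
Σ(x − x̄)² = 225 + 100 + 25 + 0 + 25 + 100 + 225 = 700
h = 1/7 + (-5)²/700 = 0.142857 + 0.0357143 = 0.18

h = 0.18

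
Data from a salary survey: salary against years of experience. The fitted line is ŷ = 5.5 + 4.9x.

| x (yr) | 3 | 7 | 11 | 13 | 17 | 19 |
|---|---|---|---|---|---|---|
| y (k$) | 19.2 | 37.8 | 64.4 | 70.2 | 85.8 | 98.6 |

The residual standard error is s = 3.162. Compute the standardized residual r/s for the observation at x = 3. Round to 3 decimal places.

ŷ = 5.5 + 4.9·3 = 20.2
r = 19.2 − 20.2 = -1
r/s = -1 / 3.162 = -0.316

-0.316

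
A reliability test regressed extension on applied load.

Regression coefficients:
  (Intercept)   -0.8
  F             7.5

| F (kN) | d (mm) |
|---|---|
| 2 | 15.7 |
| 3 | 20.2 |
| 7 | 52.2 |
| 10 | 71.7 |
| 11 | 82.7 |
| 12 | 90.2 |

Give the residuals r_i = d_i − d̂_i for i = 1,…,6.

F=2: d̂ = -0.8 + 7.5·2 = 14.2; r = 15.7 − 14.2 = 1.5
F=3: d̂ = -0.8 + 7.5·3 = 21.7; r = 20.2 − 21.7 = -1.5
F=7: d̂ = -0.8 + 7.5·7 = 51.7; r = 52.2 − 51.7 = 0.5
F=10: d̂ = -0.8 + 7.5·10 = 74.2; r = 71.7 − 74.2 = -2.5
F=11: d̂ = -0.8 + 7.5·11 = 81.7; r = 82.7 − 81.7 = 1
F=12: d̂ = -0.8 + 7.5·12 = 89.2; r = 90.2 − 89.2 = 1

1.5, -1.5, 0.5, -2.5, 1, 1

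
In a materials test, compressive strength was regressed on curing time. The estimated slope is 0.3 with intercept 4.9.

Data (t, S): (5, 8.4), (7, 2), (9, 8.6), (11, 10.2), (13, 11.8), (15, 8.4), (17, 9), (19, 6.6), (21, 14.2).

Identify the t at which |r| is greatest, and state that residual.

t = 7, r = -5

t=5: Ŝ = 4.9 + 0.3·5 = 6.4; r = 8.4 − 6.4 = 2
t=7: Ŝ = 4.9 + 0.3·7 = 7; r = 2 − 7 = -5
t=9: Ŝ = 4.9 + 0.3·9 = 7.6; r = 8.6 − 7.6 = 1
t=11: Ŝ = 4.9 + 0.3·11 = 8.2; r = 10.2 − 8.2 = 2
t=13: Ŝ = 4.9 + 0.3·13 = 8.8; r = 11.8 − 8.8 = 3
t=15: Ŝ = 4.9 + 0.3·15 = 9.4; r = 8.4 − 9.4 = -1
t=17: Ŝ = 4.9 + 0.3·17 = 10; r = 9 − 10 = -1
t=19: Ŝ = 4.9 + 0.3·19 = 10.6; r = 6.6 − 10.6 = -4
t=21: Ŝ = 4.9 + 0.3·21 = 11.2; r = 14.2 − 11.2 = 3
Largest |r| is 5 at t = 7, residual -5.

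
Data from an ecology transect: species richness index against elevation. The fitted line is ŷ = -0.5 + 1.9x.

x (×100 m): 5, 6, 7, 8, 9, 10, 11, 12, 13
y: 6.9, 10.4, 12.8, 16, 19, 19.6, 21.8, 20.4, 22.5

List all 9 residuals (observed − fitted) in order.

x=5: ŷ = -0.5 + 1.9·5 = 9; e = 6.9 − 9 = -2.1
x=6: ŷ = -0.5 + 1.9·6 = 10.9; e = 10.4 − 10.9 = -0.5
x=7: ŷ = -0.5 + 1.9·7 = 12.8; e = 12.8 − 12.8 = 0
x=8: ŷ = -0.5 + 1.9·8 = 14.7; e = 16 − 14.7 = 1.3
x=9: ŷ = -0.5 + 1.9·9 = 16.6; e = 19 − 16.6 = 2.4
x=10: ŷ = -0.5 + 1.9·10 = 18.5; e = 19.6 − 18.5 = 1.1
x=11: ŷ = -0.5 + 1.9·11 = 20.4; e = 21.8 − 20.4 = 1.4
x=12: ŷ = -0.5 + 1.9·12 = 22.3; e = 20.4 − 22.3 = -1.9
x=13: ŷ = -0.5 + 1.9·13 = 24.2; e = 22.5 − 24.2 = -1.7

-2.1, -0.5, 0, 1.3, 2.4, 1.1, 1.4, -1.9, -1.7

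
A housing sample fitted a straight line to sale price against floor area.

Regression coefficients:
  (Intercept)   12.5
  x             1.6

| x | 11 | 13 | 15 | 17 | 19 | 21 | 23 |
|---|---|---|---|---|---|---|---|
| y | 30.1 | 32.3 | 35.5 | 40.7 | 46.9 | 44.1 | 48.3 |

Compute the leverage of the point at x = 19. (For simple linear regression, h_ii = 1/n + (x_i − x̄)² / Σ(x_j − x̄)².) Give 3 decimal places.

x̄ = (11 + 13 + 15 + 17 + 19 + 21 + 23)/7 = 17
Σ(x − x̄)² = 36 + 16 + 4 + 0 + 4 + 16 + 36 = 112
h = 1/7 + (2)²/112 = 0.142857 + 0.0357143 = 0.179

h = 0.179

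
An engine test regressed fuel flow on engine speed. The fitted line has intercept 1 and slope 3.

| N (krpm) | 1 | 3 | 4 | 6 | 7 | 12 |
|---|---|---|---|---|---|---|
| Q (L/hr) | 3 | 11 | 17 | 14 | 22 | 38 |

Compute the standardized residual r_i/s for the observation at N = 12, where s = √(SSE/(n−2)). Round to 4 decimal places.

N=1: ŷ = 1 + 3·1 = 4; r = 3 − 4 = -1
N=3: ŷ = 1 + 3·3 = 10; r = 11 − 10 = 1
N=4: ŷ = 1 + 3·4 = 13; r = 17 − 13 = 4
N=6: ŷ = 1 + 3·6 = 19; r = 14 − 19 = -5
N=7: ŷ = 1 + 3·7 = 22; r = 22 − 22 = 0
N=12: ŷ = 1 + 3·12 = 37; r = 38 − 37 = 1
SSE = 1 + 1 + 16 + 25 + 0 + 1 = 44
s = √(44/4) = 3.31662
r/s = 1 / 3.31662 = 0.3015

0.3015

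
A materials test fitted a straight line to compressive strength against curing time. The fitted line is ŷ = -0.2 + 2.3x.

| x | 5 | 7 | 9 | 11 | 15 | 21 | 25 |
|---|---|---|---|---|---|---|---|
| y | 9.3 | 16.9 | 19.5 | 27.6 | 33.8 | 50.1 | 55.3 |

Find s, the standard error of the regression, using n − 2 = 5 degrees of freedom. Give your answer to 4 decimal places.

x=5: ŷ = -0.2 + 2.3·5 = 11.3; r = 9.3 − 11.3 = -2
x=7: ŷ = -0.2 + 2.3·7 = 15.9; r = 16.9 − 15.9 = 1
x=9: ŷ = -0.2 + 2.3·9 = 20.5; r = 19.5 − 20.5 = -1
x=11: ŷ = -0.2 + 2.3·11 = 25.1; r = 27.6 − 25.1 = 2.5
x=15: ŷ = -0.2 + 2.3·15 = 34.3; r = 33.8 − 34.3 = -0.5
x=21: ŷ = -0.2 + 2.3·21 = 48.1; r = 50.1 − 48.1 = 2
x=25: ŷ = -0.2 + 2.3·25 = 57.3; r = 55.3 − 57.3 = -2
SSE = 4 + 1 + 1 + 6.25 + 0.25 + 4 + 4 = 20.5
s = √(20.5/5) = √4.1 ≈ 2.0248

s = 2.0248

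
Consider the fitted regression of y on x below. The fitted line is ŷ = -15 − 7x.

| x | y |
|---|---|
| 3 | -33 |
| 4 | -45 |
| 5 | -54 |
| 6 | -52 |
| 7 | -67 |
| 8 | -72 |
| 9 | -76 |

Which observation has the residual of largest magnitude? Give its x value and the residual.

x=3: ŷ = -15 − 7·3 = -36; r = -33 − (-36) = 3
x=4: ŷ = -15 − 7·4 = -43; r = -45 − (-43) = -2
x=5: ŷ = -15 − 7·5 = -50; r = -54 − (-50) = -4
x=6: ŷ = -15 − 7·6 = -57; r = -52 − (-57) = 5
x=7: ŷ = -15 − 7·7 = -64; r = -67 − (-64) = -3
x=8: ŷ = -15 − 7·8 = -71; r = -72 − (-71) = -1
x=9: ŷ = -15 − 7·9 = -78; r = -76 − (-78) = 2
Largest |r| is 5 at x = 6, residual 5.

x = 6, r = 5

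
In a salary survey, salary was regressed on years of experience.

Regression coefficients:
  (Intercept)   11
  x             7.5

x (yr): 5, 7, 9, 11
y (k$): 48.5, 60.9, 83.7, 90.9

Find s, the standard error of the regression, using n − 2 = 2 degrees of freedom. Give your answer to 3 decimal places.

x=5: ŷ = 11 + 7.5·5 = 48.5; e = 48.5 − 48.5 = 0
x=7: ŷ = 11 + 7.5·7 = 63.5; e = 60.9 − 63.5 = -2.6
x=9: ŷ = 11 + 7.5·9 = 78.5; e = 83.7 − 78.5 = 5.2
x=11: ŷ = 11 + 7.5·11 = 93.5; e = 90.9 − 93.5 = -2.6
SSE = 0 + 6.76 + 27.04 + 6.76 = 40.56
s = √(40.56/2) = √20.28 ≈ 4.503

s = 4.503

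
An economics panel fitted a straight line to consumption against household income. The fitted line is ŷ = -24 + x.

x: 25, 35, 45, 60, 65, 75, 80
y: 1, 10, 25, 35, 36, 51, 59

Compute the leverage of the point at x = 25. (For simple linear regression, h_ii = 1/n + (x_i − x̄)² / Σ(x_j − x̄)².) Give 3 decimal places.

x̄ = (25 + 35 + 45 + 60 + 65 + 75 + 80)/7 = 55
Σ(x − x̄)² = 900 + 400 + 100 + 25 + 100 + 400 + 625 = 2550
h = 1/7 + (-30)²/2550 = 0.142857 + 0.352941 = 0.496

h = 0.496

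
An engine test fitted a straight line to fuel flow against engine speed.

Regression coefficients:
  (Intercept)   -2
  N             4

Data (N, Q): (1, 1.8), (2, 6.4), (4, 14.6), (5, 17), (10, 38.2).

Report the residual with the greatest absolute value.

r = -1

N=1: Q̂ = -2 + 4·1 = 2; r = 1.8 − 2 = -0.2
N=2: Q̂ = -2 + 4·2 = 6; r = 6.4 − 6 = 0.4
N=4: Q̂ = -2 + 4·4 = 14; r = 14.6 − 14 = 0.6
N=5: Q̂ = -2 + 4·5 = 18; r = 17 − 18 = -1
N=10: Q̂ = -2 + 4·10 = 38; r = 38.2 − 38 = 0.2
Largest |r| is 1 at N = 5, residual -1.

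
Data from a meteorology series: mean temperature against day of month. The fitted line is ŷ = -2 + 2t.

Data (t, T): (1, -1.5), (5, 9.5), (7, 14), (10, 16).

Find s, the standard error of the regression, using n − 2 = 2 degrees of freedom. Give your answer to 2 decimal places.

s = 2.50

t=1: ŷ = -2 + 2·1 = 0; r = -1.5 − 0 = -1.5
t=5: ŷ = -2 + 2·5 = 8; r = 9.5 − 8 = 1.5
t=7: ŷ = -2 + 2·7 = 12; r = 14 − 12 = 2
t=10: ŷ = -2 + 2·10 = 18; r = 16 − 18 = -2
SSE = 2.25 + 2.25 + 4 + 4 = 12.5
s = √(12.5/2) = √6.25 ≈ 2.50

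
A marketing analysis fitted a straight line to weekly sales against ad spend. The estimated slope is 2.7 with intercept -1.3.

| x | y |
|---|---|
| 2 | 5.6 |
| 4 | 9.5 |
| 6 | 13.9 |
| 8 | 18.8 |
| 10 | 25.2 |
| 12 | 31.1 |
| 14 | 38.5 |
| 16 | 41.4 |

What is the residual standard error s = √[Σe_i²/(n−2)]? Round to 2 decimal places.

s = 1.29

x=2: ŷ = -1.3 + 2.7·2 = 4.1; e = 5.6 − 4.1 = 1.5
x=4: ŷ = -1.3 + 2.7·4 = 9.5; e = 9.5 − 9.5 = 0
x=6: ŷ = -1.3 + 2.7·6 = 14.9; e = 13.9 − 14.9 = -1
x=8: ŷ = -1.3 + 2.7·8 = 20.3; e = 18.8 − 20.3 = -1.5
x=10: ŷ = -1.3 + 2.7·10 = 25.7; e = 25.2 − 25.7 = -0.5
x=12: ŷ = -1.3 + 2.7·12 = 31.1; e = 31.1 − 31.1 = 0
x=14: ŷ = -1.3 + 2.7·14 = 36.5; e = 38.5 − 36.5 = 2
x=16: ŷ = -1.3 + 2.7·16 = 41.9; e = 41.4 − 41.9 = -0.5
SSE = 2.25 + 0 + 1 + 2.25 + 0.25 + 0 + 4 + 0.25 = 10
s = √(10/6) = √1.66667 ≈ 1.29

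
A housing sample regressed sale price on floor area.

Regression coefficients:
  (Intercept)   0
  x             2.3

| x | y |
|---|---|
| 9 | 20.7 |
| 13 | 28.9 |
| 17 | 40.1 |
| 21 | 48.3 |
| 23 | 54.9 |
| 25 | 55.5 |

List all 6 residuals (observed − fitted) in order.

0, -1, 1, 0, 2, -2

x=9: ŷ = 2.3·9 = 20.7; e = 20.7 − 20.7 = 0
x=13: ŷ = 2.3·13 = 29.9; e = 28.9 − 29.9 = -1
x=17: ŷ = 2.3·17 = 39.1; e = 40.1 − 39.1 = 1
x=21: ŷ = 2.3·21 = 48.3; e = 48.3 − 48.3 = 0
x=23: ŷ = 2.3·23 = 52.9; e = 54.9 − 52.9 = 2
x=25: ŷ = 2.3·25 = 57.5; e = 55.5 − 57.5 = -2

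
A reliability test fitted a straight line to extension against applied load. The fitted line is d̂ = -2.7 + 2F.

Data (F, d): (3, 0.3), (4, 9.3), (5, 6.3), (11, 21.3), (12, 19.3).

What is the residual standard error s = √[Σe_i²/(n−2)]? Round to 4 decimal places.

s = 3.3665

F=3: d̂ = -2.7 + 2·3 = 3.3; e = 0.3 − 3.3 = -3
F=4: d̂ = -2.7 + 2·4 = 5.3; e = 9.3 − 5.3 = 4
F=5: d̂ = -2.7 + 2·5 = 7.3; e = 6.3 − 7.3 = -1
F=11: d̂ = -2.7 + 2·11 = 19.3; e = 21.3 − 19.3 = 2
F=12: d̂ = -2.7 + 2·12 = 21.3; e = 19.3 − 21.3 = -2
SSE = 9 + 16 + 1 + 4 + 4 = 34
s = √(34/3) = √11.3333 ≈ 3.3665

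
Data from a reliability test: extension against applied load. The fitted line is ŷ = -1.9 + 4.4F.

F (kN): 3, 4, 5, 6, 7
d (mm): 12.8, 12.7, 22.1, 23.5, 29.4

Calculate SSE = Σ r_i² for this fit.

F=3: ŷ = -1.9 + 4.4·3 = 11.3; r = 12.8 − 11.3 = 1.5
F=4: ŷ = -1.9 + 4.4·4 = 15.7; r = 12.7 − 15.7 = -3
F=5: ŷ = -1.9 + 4.4·5 = 20.1; r = 22.1 − 20.1 = 2
F=6: ŷ = -1.9 + 4.4·6 = 24.5; r = 23.5 − 24.5 = -1
F=7: ŷ = -1.9 + 4.4·7 = 28.9; r = 29.4 − 28.9 = 0.5
SSE = 2.25 + 9 + 4 + 1 + 0.25 = 16.5

SSE = 16.5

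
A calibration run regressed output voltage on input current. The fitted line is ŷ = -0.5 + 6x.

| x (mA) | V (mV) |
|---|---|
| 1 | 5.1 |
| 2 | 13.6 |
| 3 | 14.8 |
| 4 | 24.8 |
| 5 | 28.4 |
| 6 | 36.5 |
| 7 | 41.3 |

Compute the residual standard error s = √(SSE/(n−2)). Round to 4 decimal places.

s = 1.7776

x=1: ŷ = -0.5 + 6·1 = 5.5; e = 5.1 − 5.5 = -0.4
x=2: ŷ = -0.5 + 6·2 = 11.5; e = 13.6 − 11.5 = 2.1
x=3: ŷ = -0.5 + 6·3 = 17.5; e = 14.8 − 17.5 = -2.7
x=4: ŷ = -0.5 + 6·4 = 23.5; e = 24.8 − 23.5 = 1.3
x=5: ŷ = -0.5 + 6·5 = 29.5; e = 28.4 − 29.5 = -1.1
x=6: ŷ = -0.5 + 6·6 = 35.5; e = 36.5 − 35.5 = 1
x=7: ŷ = -0.5 + 6·7 = 41.5; e = 41.3 − 41.5 = -0.2
SSE = 0.16 + 4.41 + 7.29 + 1.69 + 1.21 + 1 + 0.04 = 15.8
s = √(15.8/5) = √3.16 ≈ 1.7776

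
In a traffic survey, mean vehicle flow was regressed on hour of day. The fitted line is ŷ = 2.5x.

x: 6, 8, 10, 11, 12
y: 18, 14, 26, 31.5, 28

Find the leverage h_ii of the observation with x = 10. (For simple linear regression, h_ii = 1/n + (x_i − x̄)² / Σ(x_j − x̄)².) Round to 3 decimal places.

x̄ = (6 + 8 + 10 + 11 + 12)/5 = 9.4
Σ(x − x̄)² = 11.56 + 1.96 + 0.36 + 2.56 + 6.76 = 23.2
h = 1/5 + (0.6)²/23.2 = 0.2 + 0.0155172 = 0.216

h = 0.216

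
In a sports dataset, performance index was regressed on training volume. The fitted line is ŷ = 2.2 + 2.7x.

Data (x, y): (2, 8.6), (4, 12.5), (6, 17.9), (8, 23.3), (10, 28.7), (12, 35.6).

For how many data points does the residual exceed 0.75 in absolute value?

2

x=2: ŷ = 2.2 + 2.7·2 = 7.6; e = 8.6 − 7.6 = 1
x=4: ŷ = 2.2 + 2.7·4 = 13; e = 12.5 − 13 = -0.5
x=6: ŷ = 2.2 + 2.7·6 = 18.4; e = 17.9 − 18.4 = -0.5
x=8: ŷ = 2.2 + 2.7·8 = 23.8; e = 23.3 − 23.8 = -0.5
x=10: ŷ = 2.2 + 2.7·10 = 29.2; e = 28.7 − 29.2 = -0.5
x=12: ŷ = 2.2 + 2.7·12 = 34.6; e = 35.6 − 34.6 = 1
|e| > 0.75: x=2 (|e|=1), x=12 (|e|=1) → 2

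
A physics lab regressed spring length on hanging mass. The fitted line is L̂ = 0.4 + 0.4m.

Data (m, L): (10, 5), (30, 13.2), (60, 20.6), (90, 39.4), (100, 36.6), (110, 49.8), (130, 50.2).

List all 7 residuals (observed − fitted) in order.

0.6, 0.8, -3.8, 3, -3.8, 5.4, -2.2

m=10: L̂ = 0.4 + 0.4·10 = 4.4; r = 5 − 4.4 = 0.6
m=30: L̂ = 0.4 + 0.4·30 = 12.4; r = 13.2 − 12.4 = 0.8
m=60: L̂ = 0.4 + 0.4·60 = 24.4; r = 20.6 − 24.4 = -3.8
m=90: L̂ = 0.4 + 0.4·90 = 36.4; r = 39.4 − 36.4 = 3
m=100: L̂ = 0.4 + 0.4·100 = 40.4; r = 36.6 − 40.4 = -3.8
m=110: L̂ = 0.4 + 0.4·110 = 44.4; r = 49.8 − 44.4 = 5.4
m=130: L̂ = 0.4 + 0.4·130 = 52.4; r = 50.2 − 52.4 = -2.2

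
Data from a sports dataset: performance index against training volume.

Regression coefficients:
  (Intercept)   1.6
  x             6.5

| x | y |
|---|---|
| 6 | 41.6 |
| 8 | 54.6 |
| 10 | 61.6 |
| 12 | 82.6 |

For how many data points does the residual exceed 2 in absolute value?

x=6: ŷ = 1.6 + 6.5·6 = 40.6; r = 41.6 − 40.6 = 1
x=8: ŷ = 1.6 + 6.5·8 = 53.6; r = 54.6 − 53.6 = 1
x=10: ŷ = 1.6 + 6.5·10 = 66.6; r = 61.6 − 66.6 = -5
x=12: ŷ = 1.6 + 6.5·12 = 79.6; r = 82.6 − 79.6 = 3
|r| > 2: x=10 (|r|=5), x=12 (|r|=3) → 2

2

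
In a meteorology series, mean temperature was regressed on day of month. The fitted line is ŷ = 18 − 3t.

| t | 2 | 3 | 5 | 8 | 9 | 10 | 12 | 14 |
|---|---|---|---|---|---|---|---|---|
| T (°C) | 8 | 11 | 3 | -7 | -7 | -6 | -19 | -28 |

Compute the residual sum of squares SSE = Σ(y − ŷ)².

SSE = 78

t=2: ŷ = 18 − 3·2 = 12; r = 8 − 12 = -4
t=3: ŷ = 18 − 3·3 = 9; r = 11 − 9 = 2
t=5: ŷ = 18 − 3·5 = 3; r = 3 − 3 = 0
t=8: ŷ = 18 − 3·8 = -6; r = -7 − (-6) = -1
t=9: ŷ = 18 − 3·9 = -9; r = -7 − (-9) = 2
t=10: ŷ = 18 − 3·10 = -12; r = -6 − (-12) = 6
t=12: ŷ = 18 − 3·12 = -18; r = -19 − (-18) = -1
t=14: ŷ = 18 − 3·14 = -24; r = -28 − (-24) = -4
SSE = 16 + 4 + 0 + 1 + 4 + 36 + 1 + 16 = 78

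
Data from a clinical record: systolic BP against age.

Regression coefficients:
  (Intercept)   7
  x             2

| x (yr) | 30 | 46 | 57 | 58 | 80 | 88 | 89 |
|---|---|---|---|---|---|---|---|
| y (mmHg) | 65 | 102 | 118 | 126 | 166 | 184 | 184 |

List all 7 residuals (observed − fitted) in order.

-2, 3, -3, 3, -1, 1, -1

x=30: ŷ = 7 + 2·30 = 67; r = 65 − 67 = -2
x=46: ŷ = 7 + 2·46 = 99; r = 102 − 99 = 3
x=57: ŷ = 7 + 2·57 = 121; r = 118 − 121 = -3
x=58: ŷ = 7 + 2·58 = 123; r = 126 − 123 = 3
x=80: ŷ = 7 + 2·80 = 167; r = 166 − 167 = -1
x=88: ŷ = 7 + 2·88 = 183; r = 184 − 183 = 1
x=89: ŷ = 7 + 2·89 = 185; r = 184 − 185 = -1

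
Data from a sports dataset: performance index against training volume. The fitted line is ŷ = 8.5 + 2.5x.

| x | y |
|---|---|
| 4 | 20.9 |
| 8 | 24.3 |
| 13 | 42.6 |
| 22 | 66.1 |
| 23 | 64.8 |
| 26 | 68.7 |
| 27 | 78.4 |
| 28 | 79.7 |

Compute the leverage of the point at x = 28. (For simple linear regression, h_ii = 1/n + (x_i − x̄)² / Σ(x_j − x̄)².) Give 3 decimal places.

x̄ = (4 + 8 + 13 + 22 + 23 + 26 + 27 + 28)/8 = 18.875
Σ(x − x̄)² = 221.266 + 118.266 + 34.5156 + 9.76562 + 17.0156 + 50.7656 + 66.0156 + 83.2656 = 600.875
h = 1/8 + (9.125)²/600.875 = 0.125 + 0.138574 = 0.264

h = 0.264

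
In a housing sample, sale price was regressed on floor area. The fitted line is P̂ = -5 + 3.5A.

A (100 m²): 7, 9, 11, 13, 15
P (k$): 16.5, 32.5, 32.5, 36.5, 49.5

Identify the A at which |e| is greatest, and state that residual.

A = 9, e = 6

A=7: P̂ = -5 + 3.5·7 = 19.5; e = 16.5 − 19.5 = -3
A=9: P̂ = -5 + 3.5·9 = 26.5; e = 32.5 − 26.5 = 6
A=11: P̂ = -5 + 3.5·11 = 33.5; e = 32.5 − 33.5 = -1
A=13: P̂ = -5 + 3.5·13 = 40.5; e = 36.5 − 40.5 = -4
A=15: P̂ = -5 + 3.5·15 = 47.5; e = 49.5 − 47.5 = 2
Largest |e| is 6 at A = 9, residual 6.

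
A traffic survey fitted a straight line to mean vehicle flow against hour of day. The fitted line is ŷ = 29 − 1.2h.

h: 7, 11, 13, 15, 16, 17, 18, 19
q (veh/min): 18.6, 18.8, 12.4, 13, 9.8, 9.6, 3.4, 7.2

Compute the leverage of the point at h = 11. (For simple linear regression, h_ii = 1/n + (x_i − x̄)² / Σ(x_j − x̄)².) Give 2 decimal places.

h = 0.23

h̄ = (7 + 11 + 13 + 15 + 16 + 17 + 18 + 19)/8 = 14.5
Σ(h − h̄)² = 56.25 + 12.25 + 2.25 + 0.25 + 2.25 + 6.25 + 12.25 + 20.25 = 112
h = 1/8 + (-3.5)²/112 = 0.125 + 0.109375 = 0.23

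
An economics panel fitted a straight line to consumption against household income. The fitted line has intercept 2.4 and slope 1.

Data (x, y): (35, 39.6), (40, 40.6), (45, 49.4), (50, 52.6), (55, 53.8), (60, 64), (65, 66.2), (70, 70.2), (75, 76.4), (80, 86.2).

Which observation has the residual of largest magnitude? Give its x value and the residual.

x=35: ŷ = 2.4 + 35 = 37.4; e = 39.6 − 37.4 = 2.2
x=40: ŷ = 2.4 + 40 = 42.4; e = 40.6 − 42.4 = -1.8
x=45: ŷ = 2.4 + 45 = 47.4; e = 49.4 − 47.4 = 2
x=50: ŷ = 2.4 + 50 = 52.4; e = 52.6 − 52.4 = 0.2
x=55: ŷ = 2.4 + 55 = 57.4; e = 53.8 − 57.4 = -3.6
x=60: ŷ = 2.4 + 60 = 62.4; e = 64 − 62.4 = 1.6
x=65: ŷ = 2.4 + 65 = 67.4; e = 66.2 − 67.4 = -1.2
x=70: ŷ = 2.4 + 70 = 72.4; e = 70.2 − 72.4 = -2.2
x=75: ŷ = 2.4 + 75 = 77.4; e = 76.4 − 77.4 = -1
x=80: ŷ = 2.4 + 80 = 82.4; e = 86.2 − 82.4 = 3.8
Largest |e| is 3.8 at x = 80, residual 3.8.

x = 80, e = 3.8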